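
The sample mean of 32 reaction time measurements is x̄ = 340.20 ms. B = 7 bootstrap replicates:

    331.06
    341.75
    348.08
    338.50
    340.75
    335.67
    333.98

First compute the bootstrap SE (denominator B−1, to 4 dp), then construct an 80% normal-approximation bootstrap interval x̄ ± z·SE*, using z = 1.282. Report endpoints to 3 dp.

Mean of replicates = 338.5414; sum of squared deviations = 191.1823; SE* = √(191.1823/6) = 5.6448
Margin = 1.282 × 5.6448 = 7.2366
Interval: 340.20 ± 7.2366

(332.963, 347.437)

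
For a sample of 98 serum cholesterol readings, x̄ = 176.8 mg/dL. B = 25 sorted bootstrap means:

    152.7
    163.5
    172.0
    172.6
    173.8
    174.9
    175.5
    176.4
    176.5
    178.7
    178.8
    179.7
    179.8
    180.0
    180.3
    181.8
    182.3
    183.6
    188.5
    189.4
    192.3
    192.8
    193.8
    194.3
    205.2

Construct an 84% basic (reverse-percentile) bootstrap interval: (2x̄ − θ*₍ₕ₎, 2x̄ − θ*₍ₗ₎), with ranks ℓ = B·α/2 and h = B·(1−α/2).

(159.8, 190.1)

Percentile endpoints at ranks 2 and 23: θ*₍2₎ = 163.5, θ*₍23₎ = 193.8.
Basic interval reflects these around x̄:
  lower = 2 × 176.8 − 193.8 = 159.8
  upper = 2 × 176.8 − 163.5 = 190.1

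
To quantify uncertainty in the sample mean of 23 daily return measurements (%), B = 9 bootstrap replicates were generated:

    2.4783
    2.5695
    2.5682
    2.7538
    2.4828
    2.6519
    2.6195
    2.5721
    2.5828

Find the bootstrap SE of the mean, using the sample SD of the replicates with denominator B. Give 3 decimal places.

SE* = 0.079

Bootstrap SE is the standard deviation of the 9 replicate means.
Mean of replicates: (2.4783 + 2.5695 + 2.5682 + 2.7538 + 2.4828 + 2.6519 + 2.6195 + 2.5721 + 2.5828) / 9 = 23.27890 / 9 = 2.58654
Sum of squared deviations: (−0.10824)² + (−0.01704)² + (−0.01834)² + (+0.16726)² + (−0.10374)² + (+0.06536)² + (+0.03296)² + (−0.01444)² + (−0.00374)² = 0.05666
Variance = 0.05666 / 9 = 0.00630
SE* = √0.00630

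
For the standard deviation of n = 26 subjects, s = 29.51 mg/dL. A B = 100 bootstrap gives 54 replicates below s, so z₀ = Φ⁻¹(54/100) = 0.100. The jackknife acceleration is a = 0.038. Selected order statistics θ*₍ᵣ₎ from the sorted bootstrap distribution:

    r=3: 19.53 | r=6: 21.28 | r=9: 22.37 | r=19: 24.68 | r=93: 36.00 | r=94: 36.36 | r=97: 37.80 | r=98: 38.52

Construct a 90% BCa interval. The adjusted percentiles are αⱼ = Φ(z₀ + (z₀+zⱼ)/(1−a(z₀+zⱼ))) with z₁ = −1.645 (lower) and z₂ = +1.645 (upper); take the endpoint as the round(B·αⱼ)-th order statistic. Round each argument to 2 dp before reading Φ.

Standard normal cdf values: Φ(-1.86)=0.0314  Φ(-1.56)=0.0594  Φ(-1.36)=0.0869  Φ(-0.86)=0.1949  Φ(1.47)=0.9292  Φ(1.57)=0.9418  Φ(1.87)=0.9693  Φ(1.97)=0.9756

Lower: z₀ + z₁ = 0.100 + (-1.645) = -1.545; 1 − a(z₀+z₁) = 1 − (0.038)(-1.545) = 1.0587; argument = 0.100 + (-1.545)/1.0587 = -1.3593 → -1.36.
α₁ = Φ(-1.36) = 0.0869; rank = round(100 × 0.0869) = 9; θ*₍9₎ = 22.37.
Upper: z₀ + z₂ = 1.745; 1 − a(z₀+z₂) = 0.9337; argument = 1.9689 → 1.97; α₂ = 0.9756; rank = 98; θ*₍98₎ = 38.52.

(22.37, 38.52)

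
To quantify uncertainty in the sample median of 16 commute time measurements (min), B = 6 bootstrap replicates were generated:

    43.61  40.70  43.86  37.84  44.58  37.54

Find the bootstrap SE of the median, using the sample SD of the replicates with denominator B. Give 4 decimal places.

Bootstrap SE is the standard deviation of the 6 replicate medians.
Mean of replicates: (43.61 + 40.70 + 43.86 + 37.84 + 44.58 + 37.54) / 6 = 248.13000 / 6 = 41.35500
Sum of squared deviations: (+2.25500)² + (−0.65500)² + (+2.50500)² + (−3.51500)² + (+3.22500)² + (−3.81500)² = 49.09915
Variance = 49.09915 / 6 = 8.18319
SE* = √8.18319

SE* = 2.8606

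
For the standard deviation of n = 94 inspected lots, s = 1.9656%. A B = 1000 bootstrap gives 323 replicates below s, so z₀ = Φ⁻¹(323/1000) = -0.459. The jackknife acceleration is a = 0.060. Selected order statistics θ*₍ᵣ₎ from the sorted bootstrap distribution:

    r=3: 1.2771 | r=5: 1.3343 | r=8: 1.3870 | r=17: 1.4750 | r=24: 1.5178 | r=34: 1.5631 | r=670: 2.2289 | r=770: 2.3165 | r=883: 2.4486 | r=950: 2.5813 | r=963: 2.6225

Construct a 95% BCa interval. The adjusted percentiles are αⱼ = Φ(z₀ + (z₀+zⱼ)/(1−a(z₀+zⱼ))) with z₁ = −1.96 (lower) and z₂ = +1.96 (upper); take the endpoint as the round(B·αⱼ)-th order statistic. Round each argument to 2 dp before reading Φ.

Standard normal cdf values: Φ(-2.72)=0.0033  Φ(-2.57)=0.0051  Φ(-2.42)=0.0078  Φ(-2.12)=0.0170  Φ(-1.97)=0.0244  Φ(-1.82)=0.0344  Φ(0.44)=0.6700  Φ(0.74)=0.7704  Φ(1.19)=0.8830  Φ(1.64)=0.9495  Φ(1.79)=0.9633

Lower: z₀ + z₁ = -0.459 + (-1.960) = -2.419; 1 − a(z₀+z₁) = 1 − (0.060)(-2.419) = 1.1451; argument = -0.459 + (-2.419)/1.1451 = -2.5714 → -2.57.
α₁ = Φ(-2.57) = 0.0051; rank = round(1000 × 0.0051) = 5; θ*₍5₎ = 1.3343.
Upper: z₀ + z₂ = 1.501; 1 − a(z₀+z₂) = 0.9099; argument = 1.1906 → 1.19; α₂ = 0.8830; rank = 883; θ*₍883₎ = 2.4486.

(1.3343, 2.4486)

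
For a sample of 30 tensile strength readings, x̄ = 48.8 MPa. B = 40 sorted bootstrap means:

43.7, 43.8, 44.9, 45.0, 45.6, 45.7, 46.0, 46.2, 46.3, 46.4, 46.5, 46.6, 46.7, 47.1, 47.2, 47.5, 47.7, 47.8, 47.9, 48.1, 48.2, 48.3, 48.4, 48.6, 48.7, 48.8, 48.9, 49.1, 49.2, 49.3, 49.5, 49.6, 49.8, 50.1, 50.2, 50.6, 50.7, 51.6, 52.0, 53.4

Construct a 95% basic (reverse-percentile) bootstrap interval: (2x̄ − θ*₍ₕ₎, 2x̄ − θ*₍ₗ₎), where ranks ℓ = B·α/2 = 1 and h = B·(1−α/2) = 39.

Percentile endpoints at ranks 1 and 39: θ*₍1₎ = 43.7, θ*₍39₎ = 52.0.
Basic interval reflects these around x̄:
  lower = 2 × 48.8 − 52.0 = 45.6
  upper = 2 × 48.8 − 43.7 = 53.9

(45.6, 53.9)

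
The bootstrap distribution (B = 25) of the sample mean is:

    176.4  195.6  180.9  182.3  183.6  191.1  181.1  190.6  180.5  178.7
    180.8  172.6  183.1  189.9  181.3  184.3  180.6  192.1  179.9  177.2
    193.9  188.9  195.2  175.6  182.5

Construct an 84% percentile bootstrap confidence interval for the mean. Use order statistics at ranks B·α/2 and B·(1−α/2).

(175.6, 193.9)

Sorted replicates: 172.6, 175.6, 176.4, 177.2, 178.7, 179.9, 180.5, 180.6, 180.8, 180.9, 181.1, 181.3, 182.3, 182.5, 183.1, 183.6, 184.3, 188.9, 189.9, 190.6, 191.1, 192.1, 193.9, 195.2, 195.6
α = 0.16; lower rank = 25 × 0.080 = 2; upper rank = 25 × 0.920 = 23.
The 2nd smallest replicate is 175.6; the 23rd is 193.9.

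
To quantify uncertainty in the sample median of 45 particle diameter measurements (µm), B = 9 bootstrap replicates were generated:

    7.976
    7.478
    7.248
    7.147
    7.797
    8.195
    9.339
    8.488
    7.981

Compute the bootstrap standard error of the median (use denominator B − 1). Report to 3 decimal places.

Bootstrap SE is the standard deviation of the 9 replicate medians.
Mean of replicates: (7.976 + 7.478 + 7.248 + 7.147 + 7.797 + 8.195 + 9.339 + 8.488 + 7.981) / 9 = 71.6490 / 9 = 7.9610
Sum of squared deviations: (+0.0150)² + (−0.4830)² + (−0.7130)² + (−0.8140)² + (−0.1640)² + (+0.2340)² + (+1.3780)² + (+0.5270)² + (+0.0200)² = 3.6631
Variance = 3.6631 / 8 = 0.4579
SE* = √0.4579

SE* = 0.677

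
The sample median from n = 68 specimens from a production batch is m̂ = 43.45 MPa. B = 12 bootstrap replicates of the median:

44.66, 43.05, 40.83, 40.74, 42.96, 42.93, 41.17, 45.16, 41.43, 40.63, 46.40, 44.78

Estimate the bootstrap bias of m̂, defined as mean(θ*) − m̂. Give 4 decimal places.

bias = −0.5550

mean(θ*) = (44.66 + 43.05 + 40.83 + 40.74 + 42.96 + 42.93 + 41.17 + 45.16 + 41.43 + 40.63 + 46.40 + 44.78) / 12 = 42.89500
bias = 42.89500 − 43.45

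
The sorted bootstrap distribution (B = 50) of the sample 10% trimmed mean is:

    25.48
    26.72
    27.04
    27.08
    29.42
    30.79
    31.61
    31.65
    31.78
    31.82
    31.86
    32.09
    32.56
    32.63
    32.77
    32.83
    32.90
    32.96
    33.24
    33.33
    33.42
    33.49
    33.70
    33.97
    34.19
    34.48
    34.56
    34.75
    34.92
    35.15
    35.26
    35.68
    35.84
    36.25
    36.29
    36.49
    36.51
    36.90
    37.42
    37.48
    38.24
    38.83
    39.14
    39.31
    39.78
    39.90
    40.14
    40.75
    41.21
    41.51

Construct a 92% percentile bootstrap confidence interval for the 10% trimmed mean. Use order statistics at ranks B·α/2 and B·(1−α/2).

(26.72, 40.75)

α = 0.08; lower rank = 50 × 0.040 = 2; upper rank = 50 × 0.960 = 48.
The 2nd smallest replicate is 26.72; the 48th is 40.75.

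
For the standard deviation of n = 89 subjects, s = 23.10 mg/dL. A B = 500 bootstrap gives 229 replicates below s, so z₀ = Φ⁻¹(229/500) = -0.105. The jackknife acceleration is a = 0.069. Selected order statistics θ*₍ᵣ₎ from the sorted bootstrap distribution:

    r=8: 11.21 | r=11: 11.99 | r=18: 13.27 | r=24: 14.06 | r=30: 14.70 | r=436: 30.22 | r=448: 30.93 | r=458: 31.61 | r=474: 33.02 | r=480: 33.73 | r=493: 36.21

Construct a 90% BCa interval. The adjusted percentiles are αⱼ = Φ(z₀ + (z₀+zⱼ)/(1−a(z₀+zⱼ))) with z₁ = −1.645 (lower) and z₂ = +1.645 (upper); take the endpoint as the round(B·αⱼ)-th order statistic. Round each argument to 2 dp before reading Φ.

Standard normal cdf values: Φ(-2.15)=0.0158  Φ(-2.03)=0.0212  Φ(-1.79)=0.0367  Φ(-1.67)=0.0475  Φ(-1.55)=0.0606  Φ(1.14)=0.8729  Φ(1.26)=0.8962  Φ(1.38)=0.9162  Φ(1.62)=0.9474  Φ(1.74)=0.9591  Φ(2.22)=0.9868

Lower: z₀ + z₁ = -0.105 + (-1.645) = -1.750; 1 − a(z₀+z₁) = 1 − (0.069)(-1.750) = 1.1207; argument = -0.105 + (-1.750)/1.1207 = -1.6665 → -1.67.
α₁ = Φ(-1.67) = 0.0475; rank = round(500 × 0.0475) = 24; θ*₍24₎ = 14.06.
Upper: z₀ + z₂ = 1.540; 1 − a(z₀+z₂) = 0.8937; argument = 1.6181 → 1.62; α₂ = 0.9474; rank = 474; θ*₍474₎ = 33.02.

(14.06, 33.02)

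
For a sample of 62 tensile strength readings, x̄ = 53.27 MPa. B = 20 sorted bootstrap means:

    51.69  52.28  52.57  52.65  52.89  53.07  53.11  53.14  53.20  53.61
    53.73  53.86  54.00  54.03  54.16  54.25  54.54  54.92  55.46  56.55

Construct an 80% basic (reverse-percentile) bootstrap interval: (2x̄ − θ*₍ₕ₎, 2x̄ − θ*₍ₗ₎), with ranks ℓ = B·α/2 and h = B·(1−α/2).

Percentile endpoints at ranks 2 and 18: θ*₍2₎ = 52.28, θ*₍18₎ = 54.92.
Basic interval reflects these around x̄:
  lower = 2 × 53.27 − 54.92 = 51.62
  upper = 2 × 53.27 − 52.28 = 54.26

(51.62, 54.26)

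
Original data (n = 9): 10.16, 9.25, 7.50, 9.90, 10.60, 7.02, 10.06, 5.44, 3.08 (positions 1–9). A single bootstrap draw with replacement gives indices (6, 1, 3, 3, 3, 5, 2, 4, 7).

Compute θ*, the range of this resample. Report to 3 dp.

θ* = 3.580

Resample values: 7.02, 10.16, 7.50, 7.50, 7.50, 10.60, 9.25, 9.90, 10.06.
Range = 10.60 − 7.02 = 3.580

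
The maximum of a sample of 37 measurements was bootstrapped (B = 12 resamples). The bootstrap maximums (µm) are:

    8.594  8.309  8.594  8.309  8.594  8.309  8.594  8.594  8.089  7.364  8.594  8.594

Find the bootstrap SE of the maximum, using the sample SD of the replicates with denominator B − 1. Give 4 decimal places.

Bootstrap SE is the standard deviation of the 12 replicate maximums.
Mean of replicates: (8.594 + 8.309 + 8.594 + 8.309 + 8.594 + 8.309 + 8.594 + 8.594 + 8.089 + 7.364 + 8.594 + 8.594) / 12 = 100.53800 / 12 = 8.37817
Sum of squared deviations: (+0.21583)² + (−0.06917)² + (+0.21583)² + (−0.06917)² + (+0.21583)² + (−0.06917)² + (+0.21583)² + (+0.21583)² + (−0.28917)² + (−1.01417)² + (+0.21583)² + (+0.21583)² = 1.45259
Variance = 1.45259 / 11 = 0.13205
SE* = √0.13205

SE* = 0.3634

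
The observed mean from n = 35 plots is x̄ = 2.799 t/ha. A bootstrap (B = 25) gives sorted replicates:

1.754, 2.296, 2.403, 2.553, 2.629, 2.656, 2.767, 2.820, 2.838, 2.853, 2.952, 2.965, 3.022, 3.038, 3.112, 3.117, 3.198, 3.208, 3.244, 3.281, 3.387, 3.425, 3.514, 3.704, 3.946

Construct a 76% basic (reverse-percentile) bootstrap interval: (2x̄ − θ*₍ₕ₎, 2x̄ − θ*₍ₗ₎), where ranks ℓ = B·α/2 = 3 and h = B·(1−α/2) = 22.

Percentile endpoints at ranks 3 and 22: θ*₍3₎ = 2.403, θ*₍22₎ = 3.425.
Basic interval reflects these around x̄:
  lower = 2 × 2.799 − 3.425 = 2.173
  upper = 2 × 2.799 − 2.403 = 3.195

(2.173, 3.195)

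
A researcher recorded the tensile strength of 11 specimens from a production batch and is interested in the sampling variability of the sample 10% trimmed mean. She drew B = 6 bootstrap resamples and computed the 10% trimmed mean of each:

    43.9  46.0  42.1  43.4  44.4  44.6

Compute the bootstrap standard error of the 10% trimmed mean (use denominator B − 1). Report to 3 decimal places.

Bootstrap SE is the standard deviation of the 6 replicate 10% trimmed means.
Mean of replicates: (43.9 + 46.0 + 42.1 + 43.4 + 44.4 + 44.6) / 6 = 264.4000 / 6 = 44.0667
Sum of squared deviations: (−0.1667)² + (+1.9333)² + (−1.9667)² + (−0.6667)² + (+0.3333)² + (+0.5333)² = 8.4733
Variance = 8.4733 / 5 = 1.6947
SE* = √1.6947

SE* = 1.302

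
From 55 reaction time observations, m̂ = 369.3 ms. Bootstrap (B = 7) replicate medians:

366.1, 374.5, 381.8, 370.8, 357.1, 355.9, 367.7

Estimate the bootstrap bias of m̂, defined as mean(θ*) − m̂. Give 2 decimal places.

mean(θ*) = (366.1 + 374.5 + 381.8 + 370.8 + 357.1 + 355.9 + 367.7) / 7 = 367.700
bias = 367.700 − 369.3

bias = −1.60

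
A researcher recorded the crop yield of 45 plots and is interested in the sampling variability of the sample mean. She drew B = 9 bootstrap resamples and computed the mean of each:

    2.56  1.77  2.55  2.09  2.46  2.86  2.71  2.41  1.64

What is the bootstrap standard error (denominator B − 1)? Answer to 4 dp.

SE* = 0.4178

Bootstrap SE is the standard deviation of the 9 replicate means.
Mean of replicates: (2.56 + 1.77 + 2.55 + 2.09 + 2.46 + 2.86 + 2.71 + 2.41 + 1.64) / 9 = 21.05000 / 9 = 2.33889
Sum of squared deviations: (+0.22111)² + (−0.56889)² + (+0.21111)² + (−0.24889)² + (+0.12111)² + (+0.52111)² + (+0.37111)² + (+0.07111)² + (−0.69889)² = 1.39649
Variance = 1.39649 / 8 = 0.17456
SE* = √0.17456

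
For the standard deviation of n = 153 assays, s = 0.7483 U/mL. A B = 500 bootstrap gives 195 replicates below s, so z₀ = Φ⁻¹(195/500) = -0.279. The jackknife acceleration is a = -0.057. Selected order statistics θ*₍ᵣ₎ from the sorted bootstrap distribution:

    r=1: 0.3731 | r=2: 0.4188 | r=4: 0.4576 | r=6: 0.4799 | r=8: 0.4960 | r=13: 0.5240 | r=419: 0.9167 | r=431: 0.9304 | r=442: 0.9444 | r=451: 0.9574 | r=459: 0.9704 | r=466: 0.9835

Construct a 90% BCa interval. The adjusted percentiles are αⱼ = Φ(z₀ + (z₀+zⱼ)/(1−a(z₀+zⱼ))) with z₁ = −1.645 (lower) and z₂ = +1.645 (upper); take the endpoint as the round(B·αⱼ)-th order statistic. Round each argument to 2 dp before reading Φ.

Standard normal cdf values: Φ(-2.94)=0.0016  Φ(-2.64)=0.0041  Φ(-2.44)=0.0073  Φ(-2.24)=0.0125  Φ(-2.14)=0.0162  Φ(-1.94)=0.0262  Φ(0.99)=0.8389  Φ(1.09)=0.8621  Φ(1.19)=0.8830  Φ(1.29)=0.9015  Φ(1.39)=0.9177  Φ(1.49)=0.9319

Lower: z₀ + z₁ = -0.279 + (-1.645) = -1.924; 1 − a(z₀+z₁) = 1 − (-0.057)(-1.924) = 0.8903; argument = -0.279 + (-1.924)/0.8903 = -2.4400 → -2.44.
α₁ = Φ(-2.44) = 0.0073; rank = round(500 × 0.0073) = 4; θ*₍4₎ = 0.4576.
Upper: z₀ + z₂ = 1.366; 1 − a(z₀+z₂) = 1.0779; argument = 0.9883 → 0.99; α₂ = 0.8389; rank = 419; θ*₍419₎ = 0.9167.

(0.4576, 0.9167)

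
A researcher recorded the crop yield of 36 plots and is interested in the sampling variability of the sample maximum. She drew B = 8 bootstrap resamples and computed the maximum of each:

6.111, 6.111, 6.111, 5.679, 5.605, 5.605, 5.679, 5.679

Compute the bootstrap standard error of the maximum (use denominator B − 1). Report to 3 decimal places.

Bootstrap SE is the standard deviation of the 8 replicate maximums.
Mean of replicates: (6.111 + 6.111 + 6.111 + 5.679 + 5.605 + 5.605 + 5.679 + 5.679) / 8 = 46.5800 / 8 = 5.8225
Sum of squared deviations: (+0.2885)² + (+0.2885)² + (+0.2885)² + (−0.1435)² + (−0.2175)² + (−0.2175)² + (−0.1435)² + (−0.1435)² = 0.4061
Variance = 0.4061 / 7 = 0.0580
SE* = √0.0580

SE* = 0.241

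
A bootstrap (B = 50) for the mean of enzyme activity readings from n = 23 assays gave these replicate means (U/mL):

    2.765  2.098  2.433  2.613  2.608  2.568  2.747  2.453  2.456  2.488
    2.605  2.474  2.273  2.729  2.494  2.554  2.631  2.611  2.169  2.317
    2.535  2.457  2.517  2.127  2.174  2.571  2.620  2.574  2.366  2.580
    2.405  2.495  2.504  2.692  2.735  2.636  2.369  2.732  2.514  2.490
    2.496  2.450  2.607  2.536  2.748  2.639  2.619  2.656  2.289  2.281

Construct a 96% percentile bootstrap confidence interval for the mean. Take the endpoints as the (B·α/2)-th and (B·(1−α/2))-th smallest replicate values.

(2.098, 2.748)

Sorted replicates: 2.098, 2.127, 2.169, 2.174, 2.273, 2.281, 2.289, 2.317, 2.366, 2.369, 2.405, 2.433, 2.450, 2.453, 2.456, 2.457, 2.474, 2.488, 2.490, 2.494, 2.495, 2.496, 2.504, 2.514, 2.517, 2.535, 2.536, 2.554, 2.568, 2.571, 2.574, 2.580, 2.605, 2.607, 2.608, 2.611, 2.613, 2.619, 2.620, 2.631, 2.636, 2.639, 2.656, 2.692, 2.729, 2.732, 2.735, 2.747, 2.748, 2.765
α = 0.04; lower rank = 50 × 0.020 = 1; upper rank = 50 × 0.980 = 49.
The 1st smallest replicate is 2.098; the 49th is 2.748.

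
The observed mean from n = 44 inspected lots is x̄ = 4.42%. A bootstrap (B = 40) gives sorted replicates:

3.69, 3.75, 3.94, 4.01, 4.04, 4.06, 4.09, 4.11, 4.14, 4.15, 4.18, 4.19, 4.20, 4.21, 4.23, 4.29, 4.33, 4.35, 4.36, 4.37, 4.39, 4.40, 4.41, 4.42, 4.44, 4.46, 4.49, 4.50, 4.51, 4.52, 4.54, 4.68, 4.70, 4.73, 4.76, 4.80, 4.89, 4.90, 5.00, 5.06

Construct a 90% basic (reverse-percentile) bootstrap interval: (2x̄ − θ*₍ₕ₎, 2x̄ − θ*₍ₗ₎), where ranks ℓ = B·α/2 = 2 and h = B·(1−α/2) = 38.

(3.94, 5.09)

Percentile endpoints at ranks 2 and 38: θ*₍2₎ = 3.75, θ*₍38₎ = 4.90.
Basic interval reflects these around x̄:
  lower = 2 × 4.42 − 4.90 = 3.94
  upper = 2 × 4.42 − 3.75 = 5.09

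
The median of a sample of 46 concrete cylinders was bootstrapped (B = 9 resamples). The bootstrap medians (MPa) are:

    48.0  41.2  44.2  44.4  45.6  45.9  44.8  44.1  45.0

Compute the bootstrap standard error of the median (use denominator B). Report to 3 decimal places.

Bootstrap SE is the standard deviation of the 9 replicate medians.
Mean of replicates: (48.0 + 41.2 + 44.2 + 44.4 + 45.6 + 45.9 + 44.8 + 44.1 + 45.0) / 9 = 403.2000 / 9 = 44.8000
Sum of squared deviations: (+3.2000)² + (−3.6000)² + (−0.6000)² + (−0.4000)² + (+0.8000)² + (+1.1000)² + (+0.0000)² + (−0.7000)² + (+0.2000)² = 26.1000
Variance = 26.1000 / 9 = 2.9000
SE* = √2.9000

SE* = 1.703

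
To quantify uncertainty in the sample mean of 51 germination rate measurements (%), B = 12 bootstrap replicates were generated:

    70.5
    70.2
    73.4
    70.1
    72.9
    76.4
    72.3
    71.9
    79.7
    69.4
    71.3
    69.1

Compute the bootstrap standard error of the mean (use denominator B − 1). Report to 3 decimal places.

Bootstrap SE is the standard deviation of the 12 replicate means.
Mean of replicates: (70.5 + 70.2 + 73.4 + 70.1 + 72.9 + 76.4 + 72.3 + 71.9 + 79.7 + 69.4 + 71.3 + 69.1) / 12 = 867.2000 / 12 = 72.2667
Sum of squared deviations: (−1.7667)² + (−2.0667)² + (+1.1333)² + (−2.1667)² + (+0.6333)² + (+4.1333)² + (+0.0333)² + (−0.3667)² + (+7.4333)² + (−2.8667)² + (−0.9667)² + (−3.1667)² = 105.4267
Variance = 105.4267 / 11 = 9.5842
SE* = √9.5842

SE* = 3.096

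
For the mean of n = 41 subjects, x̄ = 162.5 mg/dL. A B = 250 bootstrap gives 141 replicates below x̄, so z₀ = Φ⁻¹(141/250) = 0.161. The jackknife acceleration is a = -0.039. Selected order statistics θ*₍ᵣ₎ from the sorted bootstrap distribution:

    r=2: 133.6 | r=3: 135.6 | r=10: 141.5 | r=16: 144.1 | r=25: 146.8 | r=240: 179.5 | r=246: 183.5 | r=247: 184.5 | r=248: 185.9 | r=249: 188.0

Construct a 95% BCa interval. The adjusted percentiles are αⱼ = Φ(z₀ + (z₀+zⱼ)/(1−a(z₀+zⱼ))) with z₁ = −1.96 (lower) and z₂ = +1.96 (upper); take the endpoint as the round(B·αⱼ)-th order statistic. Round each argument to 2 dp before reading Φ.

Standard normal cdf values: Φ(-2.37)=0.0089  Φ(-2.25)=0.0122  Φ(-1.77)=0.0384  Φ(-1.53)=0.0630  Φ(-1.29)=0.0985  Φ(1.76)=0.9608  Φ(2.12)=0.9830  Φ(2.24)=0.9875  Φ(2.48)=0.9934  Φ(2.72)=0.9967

Lower: z₀ + z₁ = 0.161 + (-1.960) = -1.799; 1 − a(z₀+z₁) = 1 − (-0.039)(-1.799) = 0.9298; argument = 0.161 + (-1.799)/0.9298 = -1.7737 → -1.77.
α₁ = Φ(-1.77) = 0.0384; rank = round(250 × 0.0384) = 10; θ*₍10₎ = 141.5.
Upper: z₀ + z₂ = 2.121; 1 − a(z₀+z₂) = 1.0827; argument = 2.1200 → 2.12; α₂ = 0.9830; rank = 246; θ*₍246₎ = 183.5.

(141.5, 183.5)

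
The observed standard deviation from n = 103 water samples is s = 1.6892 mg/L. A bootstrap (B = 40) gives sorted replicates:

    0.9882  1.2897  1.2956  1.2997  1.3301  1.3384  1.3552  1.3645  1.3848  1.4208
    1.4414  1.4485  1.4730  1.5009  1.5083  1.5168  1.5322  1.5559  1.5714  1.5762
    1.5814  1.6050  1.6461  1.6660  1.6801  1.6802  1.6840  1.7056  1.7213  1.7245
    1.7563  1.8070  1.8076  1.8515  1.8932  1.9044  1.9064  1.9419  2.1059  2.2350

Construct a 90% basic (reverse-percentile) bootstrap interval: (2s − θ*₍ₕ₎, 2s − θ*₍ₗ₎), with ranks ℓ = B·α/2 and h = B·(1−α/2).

(1.4365, 2.0887)

Percentile endpoints at ranks 2 and 38: θ*₍2₎ = 1.2897, θ*₍38₎ = 1.9419.
Basic interval reflects these around s:
  lower = 2 × 1.6892 − 1.9419 = 1.4365
  upper = 2 × 1.6892 − 1.2897 = 2.0887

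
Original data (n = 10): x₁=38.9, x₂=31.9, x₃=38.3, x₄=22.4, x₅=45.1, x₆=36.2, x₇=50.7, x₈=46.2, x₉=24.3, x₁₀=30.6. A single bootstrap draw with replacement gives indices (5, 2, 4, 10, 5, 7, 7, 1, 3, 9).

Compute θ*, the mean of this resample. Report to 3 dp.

Resample values: 45.1, 31.9, 22.4, 30.6, 45.1, 50.7, 50.7, 38.9, 38.3, 24.3.
Mean = (45.1 + 31.9 + 22.4 + 30.6 + 45.1 + 50.7 + 50.7 + 38.9 + 38.3 + 24.3) / 10 = 378.00 / 10 = 37.800

θ* = 37.800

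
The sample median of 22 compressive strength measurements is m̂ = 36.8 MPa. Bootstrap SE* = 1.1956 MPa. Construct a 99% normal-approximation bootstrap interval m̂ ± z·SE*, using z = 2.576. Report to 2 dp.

Margin = 2.576 × 1.1956 = 3.080
Interval: 36.8 ± 3.080

(33.72, 39.88)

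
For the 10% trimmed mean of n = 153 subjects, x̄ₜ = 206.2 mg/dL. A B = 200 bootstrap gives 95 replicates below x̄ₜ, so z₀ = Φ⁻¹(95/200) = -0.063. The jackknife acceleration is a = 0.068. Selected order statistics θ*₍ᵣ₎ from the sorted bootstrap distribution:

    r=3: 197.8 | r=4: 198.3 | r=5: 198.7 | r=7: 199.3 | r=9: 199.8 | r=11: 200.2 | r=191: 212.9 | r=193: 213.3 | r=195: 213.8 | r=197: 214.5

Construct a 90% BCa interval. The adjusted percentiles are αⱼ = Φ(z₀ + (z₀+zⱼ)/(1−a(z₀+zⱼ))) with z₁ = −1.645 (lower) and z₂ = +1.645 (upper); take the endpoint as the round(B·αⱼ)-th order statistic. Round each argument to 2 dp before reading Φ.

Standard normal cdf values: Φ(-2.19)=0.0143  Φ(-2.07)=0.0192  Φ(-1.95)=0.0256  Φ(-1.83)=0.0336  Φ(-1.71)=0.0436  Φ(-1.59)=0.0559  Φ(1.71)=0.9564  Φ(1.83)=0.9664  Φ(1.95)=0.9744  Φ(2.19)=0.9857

Lower: z₀ + z₁ = -0.063 + (-1.645) = -1.708; 1 − a(z₀+z₁) = 1 − (0.068)(-1.708) = 1.1161; argument = -0.063 + (-1.708)/1.1161 = -1.5933 → -1.59.
α₁ = Φ(-1.59) = 0.0559; rank = round(200 × 0.0559) = 11; θ*₍11₎ = 200.2.
Upper: z₀ + z₂ = 1.582; 1 − a(z₀+z₂) = 0.8924; argument = 1.7097 → 1.71; α₂ = 0.9564; rank = 191; θ*₍191₎ = 212.9.

(200.2, 212.9)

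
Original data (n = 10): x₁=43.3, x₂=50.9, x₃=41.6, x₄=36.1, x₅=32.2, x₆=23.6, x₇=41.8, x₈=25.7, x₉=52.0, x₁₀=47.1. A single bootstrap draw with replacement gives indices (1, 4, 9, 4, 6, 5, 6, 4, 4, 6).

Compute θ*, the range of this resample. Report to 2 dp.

θ* = 28.40

Resample values: 43.3, 36.1, 52.0, 36.1, 23.6, 32.2, 23.6, 36.1, 36.1, 23.6.
Range = 52.0 − 23.6 = 28.40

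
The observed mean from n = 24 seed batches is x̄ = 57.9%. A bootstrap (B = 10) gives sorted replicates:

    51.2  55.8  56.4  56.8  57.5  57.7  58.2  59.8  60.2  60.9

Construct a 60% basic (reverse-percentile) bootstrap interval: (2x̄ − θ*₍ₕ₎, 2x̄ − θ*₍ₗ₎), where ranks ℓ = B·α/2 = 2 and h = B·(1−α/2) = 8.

Percentile endpoints at ranks 2 and 8: θ*₍2₎ = 55.8, θ*₍8₎ = 59.8.
Basic interval reflects these around x̄:
  lower = 2 × 57.9 − 59.8 = 56.0
  upper = 2 × 57.9 − 55.8 = 60.0

(56.0, 60.0)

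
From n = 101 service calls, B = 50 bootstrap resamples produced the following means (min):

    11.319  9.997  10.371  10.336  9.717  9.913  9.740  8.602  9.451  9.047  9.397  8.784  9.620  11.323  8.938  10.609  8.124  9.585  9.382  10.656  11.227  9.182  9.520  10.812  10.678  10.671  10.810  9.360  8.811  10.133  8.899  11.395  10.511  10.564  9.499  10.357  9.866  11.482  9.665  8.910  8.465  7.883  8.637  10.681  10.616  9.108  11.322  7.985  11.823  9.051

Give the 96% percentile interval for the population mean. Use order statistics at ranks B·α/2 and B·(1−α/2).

Sorted replicates: 7.883, 7.985, 8.124, 8.465, 8.602, 8.637, 8.784, 8.811, 8.899, 8.910, 8.938, 9.047, 9.051, 9.108, 9.182, 9.360, 9.382, 9.397, 9.451, 9.499, 9.520, 9.585, 9.620, 9.665, 9.717, 9.740, 9.866, 9.913, 9.997, 10.133, 10.336, 10.357, 10.371, 10.511, 10.564, 10.609, 10.616, 10.656, 10.671, 10.678, 10.681, 10.810, 10.812, 11.227, 11.319, 11.322, 11.323, 11.395, 11.482, 11.823
α = 0.04; lower rank = 50 × 0.020 = 1; upper rank = 50 × 0.980 = 49.
The 1st smallest replicate is 7.883; the 49th is 11.482.

(7.883, 11.482)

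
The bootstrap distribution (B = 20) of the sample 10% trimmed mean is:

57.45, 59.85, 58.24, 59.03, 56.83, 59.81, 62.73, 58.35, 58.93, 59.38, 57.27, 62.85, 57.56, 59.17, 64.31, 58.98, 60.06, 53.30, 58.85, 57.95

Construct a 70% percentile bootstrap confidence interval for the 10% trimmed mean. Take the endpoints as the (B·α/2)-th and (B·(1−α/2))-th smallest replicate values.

Sorted replicates: 53.30, 56.83, 57.27, 57.45, 57.56, 57.95, 58.24, 58.35, 58.85, 58.93, 58.98, 59.03, 59.17, 59.38, 59.81, 59.85, 60.06, 62.73, 62.85, 64.31
α = 0.30; lower rank = 20 × 0.150 = 3; upper rank = 20 × 0.850 = 17.
The 3rd smallest replicate is 57.27; the 17th is 60.06.

(57.27, 60.06)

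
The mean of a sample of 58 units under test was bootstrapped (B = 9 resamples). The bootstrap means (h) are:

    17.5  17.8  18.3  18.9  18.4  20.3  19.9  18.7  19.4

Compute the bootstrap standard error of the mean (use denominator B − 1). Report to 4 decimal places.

Bootstrap SE is the standard deviation of the 9 replicate means.
Mean of replicates: (17.5 + 17.8 + 18.3 + 18.9 + 18.4 + 20.3 + 19.9 + 18.7 + 19.4) / 9 = 169.20000 / 9 = 18.80000
Sum of squared deviations: (−1.30000)² + (−1.00000)² + (−0.50000)² + (+0.10000)² + (−0.40000)² + (+1.50000)² + (+1.10000)² + (−0.10000)² + (+0.60000)² = 6.94000
Variance = 6.94000 / 8 = 0.86750
SE* = √0.86750

SE* = 0.9314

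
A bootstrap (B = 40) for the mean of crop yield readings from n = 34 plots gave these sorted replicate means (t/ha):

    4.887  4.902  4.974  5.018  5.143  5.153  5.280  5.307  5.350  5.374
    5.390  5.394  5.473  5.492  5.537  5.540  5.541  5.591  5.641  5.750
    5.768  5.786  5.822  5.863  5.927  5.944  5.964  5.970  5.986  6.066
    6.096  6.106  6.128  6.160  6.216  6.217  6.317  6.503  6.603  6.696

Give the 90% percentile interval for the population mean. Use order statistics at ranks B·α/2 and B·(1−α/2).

α = 0.10; lower rank = 40 × 0.050 = 2; upper rank = 40 × 0.950 = 38.
The 2nd smallest replicate is 4.902; the 38th is 6.503.

(4.902, 6.503)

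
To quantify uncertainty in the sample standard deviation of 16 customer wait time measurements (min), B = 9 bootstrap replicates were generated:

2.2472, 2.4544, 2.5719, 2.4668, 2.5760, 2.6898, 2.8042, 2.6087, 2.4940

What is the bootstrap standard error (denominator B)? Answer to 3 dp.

SE* = 0.149

Bootstrap SE is the standard deviation of the 9 replicate standard deviations.
Mean of replicates: (2.2472 + 2.4544 + 2.5719 + 2.4668 + 2.5760 + 2.6898 + 2.8042 + 2.6087 + 2.4940) / 9 = 22.91300 / 9 = 2.54589
Sum of squared deviations: (−0.29869)² + (−0.09149)² + (+0.02601)² + (−0.07909)² + (+0.03011)² + (+0.14391)² + (+0.25831)² + (+0.06281)² + (−0.05189)² = 0.19950
Variance = 0.19950 / 9 = 0.02217
SE* = √0.02217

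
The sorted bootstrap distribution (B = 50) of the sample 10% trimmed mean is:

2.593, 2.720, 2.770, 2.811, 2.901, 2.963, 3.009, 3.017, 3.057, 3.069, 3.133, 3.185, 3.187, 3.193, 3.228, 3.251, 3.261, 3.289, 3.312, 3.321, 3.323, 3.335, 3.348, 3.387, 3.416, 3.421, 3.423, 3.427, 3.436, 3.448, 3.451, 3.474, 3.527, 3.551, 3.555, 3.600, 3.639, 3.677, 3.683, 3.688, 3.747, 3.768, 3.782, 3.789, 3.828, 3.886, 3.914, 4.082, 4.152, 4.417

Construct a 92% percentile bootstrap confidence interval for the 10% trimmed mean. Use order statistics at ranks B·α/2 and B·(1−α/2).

(2.720, 4.082)

α = 0.08; lower rank = 50 × 0.040 = 2; upper rank = 50 × 0.960 = 48.
The 2nd smallest replicate is 2.720; the 48th is 4.082.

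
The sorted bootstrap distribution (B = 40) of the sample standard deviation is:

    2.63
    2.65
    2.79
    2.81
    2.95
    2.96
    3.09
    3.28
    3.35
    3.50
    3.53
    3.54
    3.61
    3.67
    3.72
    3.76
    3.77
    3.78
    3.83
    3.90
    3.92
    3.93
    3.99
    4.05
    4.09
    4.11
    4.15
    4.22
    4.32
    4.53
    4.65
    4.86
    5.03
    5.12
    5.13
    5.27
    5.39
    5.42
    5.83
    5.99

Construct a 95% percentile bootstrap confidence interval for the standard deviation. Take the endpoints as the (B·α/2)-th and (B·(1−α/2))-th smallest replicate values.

α = 0.05; lower rank = 40 × 0.025 = 1; upper rank = 40 × 0.975 = 39.
The 1st smallest replicate is 2.63; the 39th is 5.83.

(2.63, 5.83)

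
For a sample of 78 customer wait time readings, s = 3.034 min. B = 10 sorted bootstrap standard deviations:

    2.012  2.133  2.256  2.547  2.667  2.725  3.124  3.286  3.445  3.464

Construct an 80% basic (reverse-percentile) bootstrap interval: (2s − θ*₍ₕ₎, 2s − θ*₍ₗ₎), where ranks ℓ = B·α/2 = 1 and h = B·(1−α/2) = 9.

(2.623, 4.056)

Percentile endpoints at ranks 1 and 9: θ*₍1₎ = 2.012, θ*₍9₎ = 3.445.
Basic interval reflects these around s:
  lower = 2 × 3.034 − 3.445 = 2.623
  upper = 2 × 3.034 − 2.012 = 4.056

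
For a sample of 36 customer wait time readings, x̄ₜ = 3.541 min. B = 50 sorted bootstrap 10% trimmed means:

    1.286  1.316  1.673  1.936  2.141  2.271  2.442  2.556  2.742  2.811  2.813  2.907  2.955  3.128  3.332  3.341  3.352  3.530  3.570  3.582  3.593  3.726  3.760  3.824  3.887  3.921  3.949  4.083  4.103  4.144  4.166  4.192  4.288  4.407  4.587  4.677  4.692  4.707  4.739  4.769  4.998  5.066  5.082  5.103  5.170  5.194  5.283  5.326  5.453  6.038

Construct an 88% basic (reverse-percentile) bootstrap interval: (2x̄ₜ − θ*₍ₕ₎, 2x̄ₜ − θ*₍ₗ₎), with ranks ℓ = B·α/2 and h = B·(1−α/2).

(1.799, 5.409)

Percentile endpoints at ranks 3 and 47: θ*₍3₎ = 1.673, θ*₍47₎ = 5.283.
Basic interval reflects these around x̄ₜ:
  lower = 2 × 3.541 − 5.283 = 1.799
  upper = 2 × 3.541 − 1.673 = 5.409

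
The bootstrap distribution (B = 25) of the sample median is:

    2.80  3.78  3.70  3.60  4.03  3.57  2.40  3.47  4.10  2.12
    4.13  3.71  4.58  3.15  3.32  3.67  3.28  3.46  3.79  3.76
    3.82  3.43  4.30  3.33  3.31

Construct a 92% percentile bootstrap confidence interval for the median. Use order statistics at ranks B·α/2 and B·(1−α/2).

(2.12, 4.30)

Sorted replicates: 2.12, 2.40, 2.80, 3.15, 3.28, 3.31, 3.32, 3.33, 3.43, 3.46, 3.47, 3.57, 3.60, 3.67, 3.70, 3.71, 3.76, 3.78, 3.79, 3.82, 4.03, 4.10, 4.13, 4.30, 4.58
α = 0.08; lower rank = 25 × 0.040 = 1; upper rank = 25 × 0.960 = 24.
The 1st smallest replicate is 2.12; the 24th is 4.30.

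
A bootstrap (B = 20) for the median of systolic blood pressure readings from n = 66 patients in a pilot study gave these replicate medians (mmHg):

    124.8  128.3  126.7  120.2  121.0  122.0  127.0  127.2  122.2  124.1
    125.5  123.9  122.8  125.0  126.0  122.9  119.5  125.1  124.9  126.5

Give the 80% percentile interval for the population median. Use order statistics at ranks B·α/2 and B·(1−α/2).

(120.2, 127.0)

Sorted replicates: 119.5, 120.2, 121.0, 122.0, 122.2, 122.8, 122.9, 123.9, 124.1, 124.8, 124.9, 125.0, 125.1, 125.5, 126.0, 126.5, 126.7, 127.0, 127.2, 128.3
α = 0.20; lower rank = 20 × 0.100 = 2; upper rank = 20 × 0.900 = 18.
The 2nd smallest replicate is 120.2; the 18th is 127.0.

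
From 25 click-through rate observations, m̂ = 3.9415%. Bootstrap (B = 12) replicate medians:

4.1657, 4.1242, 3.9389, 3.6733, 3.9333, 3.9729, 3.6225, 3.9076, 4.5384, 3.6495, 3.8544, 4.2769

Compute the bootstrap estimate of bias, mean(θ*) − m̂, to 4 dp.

bias = +0.0300

mean(θ*) = (4.1657 + 4.1242 + 3.9389 + 3.6733 + 3.9333 + 3.9729 + 3.6225 + 3.9076 + 4.5384 + 3.6495 + 3.8544 + 4.2769) / 12 = 3.97147
bias = 3.97147 − 3.9415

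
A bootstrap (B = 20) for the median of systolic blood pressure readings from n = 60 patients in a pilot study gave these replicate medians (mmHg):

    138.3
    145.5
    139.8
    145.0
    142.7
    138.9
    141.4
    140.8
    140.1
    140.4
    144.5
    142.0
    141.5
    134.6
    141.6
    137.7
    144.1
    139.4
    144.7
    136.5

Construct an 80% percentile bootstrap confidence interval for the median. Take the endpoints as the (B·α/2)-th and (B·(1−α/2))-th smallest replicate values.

Sorted replicates: 134.6, 136.5, 137.7, 138.3, 138.9, 139.4, 139.8, 140.1, 140.4, 140.8, 141.4, 141.5, 141.6, 142.0, 142.7, 144.1, 144.5, 144.7, 145.0, 145.5
α = 0.20; lower rank = 20 × 0.100 = 2; upper rank = 20 × 0.900 = 18.
The 2nd smallest replicate is 136.5; the 18th is 144.7.

(136.5, 144.7)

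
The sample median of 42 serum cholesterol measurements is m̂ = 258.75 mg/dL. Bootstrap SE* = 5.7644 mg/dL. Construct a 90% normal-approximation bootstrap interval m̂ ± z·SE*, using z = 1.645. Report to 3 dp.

(249.268, 268.232)

Margin = 1.645 × 5.7644 = 9.4824
Interval: 258.75 ± 9.4824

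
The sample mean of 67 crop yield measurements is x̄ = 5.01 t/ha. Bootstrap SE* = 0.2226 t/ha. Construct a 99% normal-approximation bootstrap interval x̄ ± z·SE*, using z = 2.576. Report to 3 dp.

(4.437, 5.583)

Margin = 2.576 × 0.2226 = 0.5734
Interval: 5.01 ± 0.5734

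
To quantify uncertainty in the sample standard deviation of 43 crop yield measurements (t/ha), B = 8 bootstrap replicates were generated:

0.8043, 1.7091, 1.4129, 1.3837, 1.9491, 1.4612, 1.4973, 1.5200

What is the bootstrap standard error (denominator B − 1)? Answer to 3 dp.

SE* = 0.326

Bootstrap SE is the standard deviation of the 8 replicate standard deviations.
Mean of replicates: (0.8043 + 1.7091 + 1.4129 + 1.3837 + 1.9491 + 1.4612 + 1.4973 + 1.5200) / 8 = 11.73760 / 8 = 1.46720
Sum of squared deviations: (−0.66290)² + (+0.24190)² + (−0.05430)² + (−0.08350)² + (+0.48190)² + (−0.00600)² + (+0.03010)² + (+0.05280)² = 0.74383
Variance = 0.74383 / 7 = 0.10626
SE* = √0.10626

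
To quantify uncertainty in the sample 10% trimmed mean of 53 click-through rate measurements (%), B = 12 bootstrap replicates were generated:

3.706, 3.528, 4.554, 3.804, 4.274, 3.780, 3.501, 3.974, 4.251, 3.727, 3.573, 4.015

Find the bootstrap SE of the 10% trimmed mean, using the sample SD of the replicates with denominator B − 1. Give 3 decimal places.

SE* = 0.331

Bootstrap SE is the standard deviation of the 12 replicate 10% trimmed means.
Mean of replicates: (3.706 + 3.528 + 4.554 + 3.804 + 4.274 + 3.780 + 3.501 + 3.974 + 4.251 + 3.727 + 3.573 + 4.015) / 12 = 46.6870 / 12 = 3.8906
Sum of squared deviations: (−0.1846)² + (−0.3626)² + (+0.6634)² + (−0.0866)² + (+0.3834)² + (−0.1106)² + (−0.3896)² + (+0.0834)² + (+0.3604)² + (−0.1636)² + (−0.3176)² + (+0.1244)² = 1.2041
Variance = 1.2041 / 11 = 0.1095
SE* = √0.1095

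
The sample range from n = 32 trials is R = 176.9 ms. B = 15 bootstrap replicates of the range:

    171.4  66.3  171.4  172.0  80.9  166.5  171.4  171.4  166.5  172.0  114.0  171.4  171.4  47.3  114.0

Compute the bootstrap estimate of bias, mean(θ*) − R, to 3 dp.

bias = −35.040

mean(θ*) = (171.4 + 66.3 + 171.4 + 172.0 + 80.9 + 166.5 + 171.4 + 171.4 + 166.5 + 172.0 + 114.0 + 171.4 + 171.4 + 47.3 + 114.0) / 15 = 141.8600
bias = 141.8600 − 176.9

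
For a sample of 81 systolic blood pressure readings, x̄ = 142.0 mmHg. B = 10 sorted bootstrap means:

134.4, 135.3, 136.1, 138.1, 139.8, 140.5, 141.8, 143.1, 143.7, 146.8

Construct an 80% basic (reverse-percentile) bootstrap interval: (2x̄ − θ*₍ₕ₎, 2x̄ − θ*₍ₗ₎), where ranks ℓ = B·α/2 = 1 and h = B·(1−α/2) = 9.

Percentile endpoints at ranks 1 and 9: θ*₍1₎ = 134.4, θ*₍9₎ = 143.7.
Basic interval reflects these around x̄:
  lower = 2 × 142.0 − 143.7 = 140.3
  upper = 2 × 142.0 − 134.4 = 149.6

(140.3, 149.6)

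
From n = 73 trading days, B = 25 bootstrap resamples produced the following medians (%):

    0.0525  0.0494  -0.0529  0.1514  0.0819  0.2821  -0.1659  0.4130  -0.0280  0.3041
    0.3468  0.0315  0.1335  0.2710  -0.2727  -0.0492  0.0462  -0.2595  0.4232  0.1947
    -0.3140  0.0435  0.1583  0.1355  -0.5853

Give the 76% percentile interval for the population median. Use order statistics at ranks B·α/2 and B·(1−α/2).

(-0.2727, 0.3041)

Sorted replicates: -0.5853, -0.3140, -0.2727, -0.2595, -0.1659, -0.0529, -0.0492, -0.0280, 0.0315, 0.0435, 0.0462, 0.0494, 0.0525, 0.0819, 0.1335, 0.1355, 0.1514, 0.1583, 0.1947, 0.2710, 0.2821, 0.3041, 0.3468, 0.4130, 0.4232
α = 0.24; lower rank = 25 × 0.120 = 3; upper rank = 25 × 0.880 = 22.
The 3rd smallest replicate is -0.2727; the 22nd is 0.3041.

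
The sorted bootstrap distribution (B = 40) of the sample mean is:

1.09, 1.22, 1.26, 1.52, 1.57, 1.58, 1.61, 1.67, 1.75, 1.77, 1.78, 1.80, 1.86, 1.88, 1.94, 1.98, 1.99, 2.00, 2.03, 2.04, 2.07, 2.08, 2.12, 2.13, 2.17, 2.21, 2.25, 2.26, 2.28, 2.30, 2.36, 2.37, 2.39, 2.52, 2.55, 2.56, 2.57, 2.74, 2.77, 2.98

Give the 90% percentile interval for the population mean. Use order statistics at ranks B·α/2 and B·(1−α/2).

α = 0.10; lower rank = 40 × 0.050 = 2; upper rank = 40 × 0.950 = 38.
The 2nd smallest replicate is 1.22; the 38th is 2.74.

(1.22, 2.74)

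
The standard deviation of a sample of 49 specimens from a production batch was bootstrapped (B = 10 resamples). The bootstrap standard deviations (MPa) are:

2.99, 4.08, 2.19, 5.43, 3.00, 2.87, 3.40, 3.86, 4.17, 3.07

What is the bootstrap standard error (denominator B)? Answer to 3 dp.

Bootstrap SE is the standard deviation of the 10 replicate standard deviations.
Mean of replicates: (2.99 + 4.08 + 2.19 + 5.43 + 3.00 + 2.87 + 3.40 + 3.86 + 4.17 + 3.07) / 10 = 35.0600 / 10 = 3.5060
Sum of squared deviations: (−0.5160)² + (+0.5740)² + (−1.3160)² + (+1.9240)² + (−0.5060)² + (−0.6360)² + (−0.1060)² + (+0.3540)² + (+0.6640)² + (−0.4360)² = 7.4574
Variance = 7.4574 / 10 = 0.7457
SE* = √0.7457

SE* = 0.864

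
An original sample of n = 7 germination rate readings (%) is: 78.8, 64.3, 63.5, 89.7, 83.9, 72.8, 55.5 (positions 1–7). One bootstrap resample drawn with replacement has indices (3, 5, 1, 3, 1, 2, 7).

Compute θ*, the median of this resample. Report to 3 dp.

Resample values: 63.5, 83.9, 78.8, 63.5, 78.8, 64.3, 55.5.
Sorted: 55.5, 63.5, 63.5, 64.3, 78.8, 78.8, 83.9
Median = middle value = 64.300

θ* = 64.300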